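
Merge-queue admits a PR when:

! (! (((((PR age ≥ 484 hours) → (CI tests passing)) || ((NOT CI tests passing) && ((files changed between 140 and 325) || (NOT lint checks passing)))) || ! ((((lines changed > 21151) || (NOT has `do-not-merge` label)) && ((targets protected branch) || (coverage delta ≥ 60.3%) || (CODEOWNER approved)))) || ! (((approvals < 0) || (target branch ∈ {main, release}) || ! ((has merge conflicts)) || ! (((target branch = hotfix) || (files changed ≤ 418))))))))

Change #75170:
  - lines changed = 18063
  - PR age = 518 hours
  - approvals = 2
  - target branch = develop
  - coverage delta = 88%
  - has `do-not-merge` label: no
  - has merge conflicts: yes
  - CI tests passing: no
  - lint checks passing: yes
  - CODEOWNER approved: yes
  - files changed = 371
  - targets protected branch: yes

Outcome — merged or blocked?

Atomic conditions:
  PR age ≥ 484 hours: 518 ≥ 484 is true
  CI tests passing: no → false
  NOT CI tests passing: no → true
  files changed between 140 and 325: 371 in [140, 325] is false
  NOT lint checks passing: yes → false
  lines changed > 21151: 18063 > 21151 is false
  NOT has `do-not-merge` label: no → true
  targets protected branch: yes → true
  coverage delta ≥ 60.3%: 88 ≥ 60.3 is true
  CODEOWNER approved: yes → true
  approvals < 0: 2 < 0 is false
  target branch ∈ {main, release}: develop is not in the set → false
  has merge conflicts: yes → true
  target branch = hotfix: develop == hotfix is false
  files changed ≤ 418: 371 ≤ 418 is true
Combine:
[1.1.1.1] true → false = false
[1.1.1.2.2] false OR false = false
[1.1.1.2] true AND false = false
[1.1.1] false OR false = false
[1.1.2.1.1] false OR true = true
[1.1.2.1.2] true OR true OR true = true
[1.1.2.1] true AND true = true
[1.1.2] NOT true = false
[1.1.3.1.3] NOT true = false
[1.1.3.1.4.1] false OR true = true
[1.1.3.1.4] NOT true = false
[1.1.3.1] false OR false OR false OR false = false
[1.1.3] NOT false = true
[1.1] false OR false OR true = true
[1] NOT true = false
[root] NOT false = true
Overall: true → merged

Merged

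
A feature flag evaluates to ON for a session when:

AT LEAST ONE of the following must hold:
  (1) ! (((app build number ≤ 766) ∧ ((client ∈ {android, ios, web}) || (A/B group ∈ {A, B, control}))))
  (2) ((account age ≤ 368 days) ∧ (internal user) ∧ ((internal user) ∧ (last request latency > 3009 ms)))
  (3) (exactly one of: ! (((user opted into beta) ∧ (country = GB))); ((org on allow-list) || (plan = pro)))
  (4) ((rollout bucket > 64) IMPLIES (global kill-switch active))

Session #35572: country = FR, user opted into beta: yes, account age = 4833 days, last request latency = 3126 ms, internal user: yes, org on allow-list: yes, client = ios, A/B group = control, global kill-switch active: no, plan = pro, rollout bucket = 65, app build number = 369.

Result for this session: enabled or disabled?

Atomic conditions:
  app build number ≤ 766: 369 ≤ 766 is true
  client ∈ {android, ios, web}: ios is in the set → true
  A/B group ∈ {A, B, control}: control is in the set → true
  account age ≤ 368 days: 4833 ≤ 368 is false
  internal user: yes → true
  last request latency > 3009 ms: 3126 > 3009 is true
  user opted into beta: yes → true
  country = GB: FR == GB is false
  org on allow-list: yes → true
  plan = pro: pro == pro is true
  rollout bucket > 64: 65 > 64 is true
  global kill-switch active: no → false
Combine:
[1.1.2] true OR true = true
[1.1] true AND true = true
[1] NOT true = false
[2.3] true AND true = true
[2] false AND true AND true = false
[3.1.1] true AND false = false
[3.1] NOT false = true
[3.2] true OR true = true
[3] exactly-one(true, true) = false
[4] true → false = false
[root] false OR false OR false OR false = false
Overall: false → disabled

Disabled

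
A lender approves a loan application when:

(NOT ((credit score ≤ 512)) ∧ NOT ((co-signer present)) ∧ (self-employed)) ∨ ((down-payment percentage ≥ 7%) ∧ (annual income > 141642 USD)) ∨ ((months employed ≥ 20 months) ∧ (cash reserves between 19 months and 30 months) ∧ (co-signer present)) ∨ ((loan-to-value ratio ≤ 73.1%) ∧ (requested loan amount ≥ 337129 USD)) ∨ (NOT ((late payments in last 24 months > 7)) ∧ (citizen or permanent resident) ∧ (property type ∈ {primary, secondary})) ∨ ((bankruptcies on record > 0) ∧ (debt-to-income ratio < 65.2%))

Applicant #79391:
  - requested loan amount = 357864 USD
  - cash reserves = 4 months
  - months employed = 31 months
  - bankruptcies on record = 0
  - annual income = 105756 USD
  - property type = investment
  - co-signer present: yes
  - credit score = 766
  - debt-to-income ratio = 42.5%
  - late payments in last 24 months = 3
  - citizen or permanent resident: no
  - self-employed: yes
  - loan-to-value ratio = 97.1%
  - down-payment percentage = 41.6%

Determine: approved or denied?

Atomic conditions:
  credit score ≤ 512: 766 ≤ 512 is false
  co-signer present: yes → true
  self-employed: yes → true
  down-payment percentage ≥ 7%: 41.6 ≥ 7 is true
  annual income > 141642 USD: 105756 > 141642 is false
  months employed ≥ 20 months: 31 ≥ 20 is true
  cash reserves between 19 months and 30 months: 4 in [19, 30] is false
  loan-to-value ratio ≤ 73.1%: 97.1 ≤ 73.1 is false
  requested loan amount ≥ 337129 USD: 357864 ≥ 337129 is true
  late payments in last 24 months > 7: 3 > 7 is false
  citizen or permanent resident: no → false
  property type ∈ {primary, secondary}: investment is not in the set → false
  bankruptcies on record > 0: 0 > 0 is false
  debt-to-income ratio < 65.2%: 42.5 < 65.2 is true
Combine:
[1.1] NOT false = true
[1.2] NOT true = false
[1] true AND false AND true = false
[2] true AND false = false
[3] true AND false AND true = false
[4] false AND true = false
[5.1] NOT false = true
[5] true AND false AND false = false
[6] false AND true = false
[root] false OR false OR false OR false OR false OR false = false
Overall: false → denied

Denied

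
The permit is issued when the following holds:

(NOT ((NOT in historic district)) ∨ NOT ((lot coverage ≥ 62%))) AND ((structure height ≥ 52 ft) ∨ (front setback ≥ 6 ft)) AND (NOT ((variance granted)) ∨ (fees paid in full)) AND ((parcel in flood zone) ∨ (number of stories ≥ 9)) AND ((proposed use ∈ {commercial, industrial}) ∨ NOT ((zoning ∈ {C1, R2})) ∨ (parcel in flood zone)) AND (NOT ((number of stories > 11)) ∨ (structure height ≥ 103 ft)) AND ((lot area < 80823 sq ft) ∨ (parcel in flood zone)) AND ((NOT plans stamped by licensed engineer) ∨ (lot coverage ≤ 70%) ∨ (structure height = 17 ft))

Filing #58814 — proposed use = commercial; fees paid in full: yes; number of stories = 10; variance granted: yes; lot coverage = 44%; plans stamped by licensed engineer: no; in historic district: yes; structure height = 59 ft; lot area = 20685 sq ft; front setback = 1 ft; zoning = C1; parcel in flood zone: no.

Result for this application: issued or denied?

Atomic conditions:
  NOT in historic district: yes → false
  lot coverage ≥ 62%: 44 ≥ 62 is false
  structure height ≥ 52 ft: 59 ≥ 52 is true
  front setback ≥ 6 ft: 1 ≥ 6 is false
  variance granted: yes → true
  fees paid in full: yes → true
  parcel in flood zone: no → false
  number of stories ≥ 9: 10 ≥ 9 is true
  proposed use ∈ {commercial, industrial}: commercial is in the set → true
  zoning ∈ {C1, R2}: C1 is in the set → true
  number of stories > 11: 10 > 11 is false
  structure height ≥ 103 ft: 59 ≥ 103 is false
  lot area < 80823 sq ft: 20685 < 80823 is true
  NOT plans stamped by licensed engineer: no → true
  lot coverage ≤ 70%: 44 ≤ 70 is true
  structure height = 17 ft: 59 == 17 is false
Combine:
[1.1] NOT false = true
[1.2] NOT false = true
[1] true OR true = true
[2] true OR false = true
[3.1] NOT true = false
[3] false OR true = true
[4] false OR true = true
[5.2] NOT true = false
[5] true OR false OR false = true
[6.1] NOT false = true
[6] true OR false = true
[7] true OR false = true
[8] true OR true OR false = true
[root] true AND true AND true AND true AND true AND true AND true AND true = true
Overall: true → issued

Issued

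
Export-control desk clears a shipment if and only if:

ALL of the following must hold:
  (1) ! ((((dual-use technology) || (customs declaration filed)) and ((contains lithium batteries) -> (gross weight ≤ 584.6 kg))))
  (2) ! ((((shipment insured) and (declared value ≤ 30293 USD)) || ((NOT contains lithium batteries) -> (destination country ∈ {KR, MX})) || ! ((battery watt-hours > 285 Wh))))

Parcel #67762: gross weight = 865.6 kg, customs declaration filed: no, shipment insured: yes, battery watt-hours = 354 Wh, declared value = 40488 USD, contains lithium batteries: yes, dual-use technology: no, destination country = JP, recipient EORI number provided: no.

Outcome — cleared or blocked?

Blocked

Atomic conditions:
  dual-use technology: no → false
  customs declaration filed: no → false
  contains lithium batteries: yes → true
  gross weight ≤ 584.6 kg: 865.6 ≤ 584.6 is false
  shipment insured: yes → true
  declared value ≤ 30293 USD: 40488 ≤ 30293 is false
  NOT contains lithium batteries: yes → false
  destination country ∈ {KR, MX}: JP is not in the set → false
  battery watt-hours > 285 Wh: 354 > 285 is true
Combine:
[1.1.1] false OR false = false
[1.1.2] true → false = false
[1.1] false AND false = false
[1] NOT false = true
[2.1.1] true AND false = false
[2.1.2] false → false (antecedent false ⇒ implication holds) = true
[2.1.3] NOT true = false
[2.1] false OR true OR false = true
[2] NOT true = false
[root] true AND false = false
Overall: false → blocked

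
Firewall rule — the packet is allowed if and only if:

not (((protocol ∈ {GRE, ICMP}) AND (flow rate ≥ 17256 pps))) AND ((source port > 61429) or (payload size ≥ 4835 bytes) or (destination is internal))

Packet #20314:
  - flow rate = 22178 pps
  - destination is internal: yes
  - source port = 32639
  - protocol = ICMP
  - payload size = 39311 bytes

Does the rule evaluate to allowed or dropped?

Dropped

Atomic conditions:
  protocol ∈ {GRE, ICMP}: ICMP is in the set → true
  flow rate ≥ 17256 pps: 22178 ≥ 17256 is true
  source port > 61429: 32639 > 61429 is false
  payload size ≥ 4835 bytes: 39311 ≥ 4835 is true
  destination is internal: yes → true
Combine:
[1.1] true AND true = true
[1] NOT true = false
[2] false OR true OR true = true
[root] false AND true = false
Overall: false → dropped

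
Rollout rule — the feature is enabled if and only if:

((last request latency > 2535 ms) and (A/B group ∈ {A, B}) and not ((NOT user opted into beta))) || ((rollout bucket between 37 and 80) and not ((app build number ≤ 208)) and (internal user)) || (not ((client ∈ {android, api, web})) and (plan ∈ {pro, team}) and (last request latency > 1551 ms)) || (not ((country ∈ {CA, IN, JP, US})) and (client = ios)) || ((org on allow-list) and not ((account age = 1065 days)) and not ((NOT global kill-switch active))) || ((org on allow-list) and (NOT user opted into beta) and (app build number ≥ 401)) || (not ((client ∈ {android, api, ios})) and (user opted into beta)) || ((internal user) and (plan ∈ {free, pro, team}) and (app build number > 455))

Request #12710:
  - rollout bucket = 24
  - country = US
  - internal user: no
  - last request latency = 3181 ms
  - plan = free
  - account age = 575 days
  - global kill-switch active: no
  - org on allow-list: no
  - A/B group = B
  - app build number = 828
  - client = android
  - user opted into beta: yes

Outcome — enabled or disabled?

Enabled

Atomic conditions:
  last request latency > 2535 ms: 3181 > 2535 is true
  A/B group ∈ {A, B}: B is in the set → true
  NOT user opted into beta: yes → false
  rollout bucket between 37 and 80: 24 in [37, 80] is false
  app build number ≤ 208: 828 ≤ 208 is false
  internal user: no → false
  client ∈ {android, api, web}: android is in the set → true
  plan ∈ {pro, team}: free is not in the set → false
  last request latency > 1551 ms: 3181 > 1551 is true
  country ∈ {CA, IN, JP, US}: US is in the set → true
  client = ios: android == ios is false
  org on allow-list: no → false
  account age = 1065 days: 575 == 1065 is false
  NOT global kill-switch active: no → true
  app build number ≥ 401: 828 ≥ 401 is true
  client ∈ {android, api, ios}: android is in the set → true
  user opted into beta: yes → true
  plan ∈ {free, pro, team}: free is in the set → true
  app build number > 455: 828 > 455 is true
Combine:
[1.3] NOT false = true
[1] true AND true AND true = true
[2.2] NOT false = true
[2] false AND true AND false = false
[3.1] NOT true = false
[3] false AND false AND true = false
[4.1] NOT true = false
[4] false AND false = false
[5.2] NOT false = true
[5.3] NOT true = false
[5] false AND true AND false = false
[6] false AND false AND true = false
[7.1] NOT true = false
[7] false AND true = false
[8] false AND true AND true = false
[root] true OR false OR false OR false OR false OR false OR false OR false = true
Overall: true → enabled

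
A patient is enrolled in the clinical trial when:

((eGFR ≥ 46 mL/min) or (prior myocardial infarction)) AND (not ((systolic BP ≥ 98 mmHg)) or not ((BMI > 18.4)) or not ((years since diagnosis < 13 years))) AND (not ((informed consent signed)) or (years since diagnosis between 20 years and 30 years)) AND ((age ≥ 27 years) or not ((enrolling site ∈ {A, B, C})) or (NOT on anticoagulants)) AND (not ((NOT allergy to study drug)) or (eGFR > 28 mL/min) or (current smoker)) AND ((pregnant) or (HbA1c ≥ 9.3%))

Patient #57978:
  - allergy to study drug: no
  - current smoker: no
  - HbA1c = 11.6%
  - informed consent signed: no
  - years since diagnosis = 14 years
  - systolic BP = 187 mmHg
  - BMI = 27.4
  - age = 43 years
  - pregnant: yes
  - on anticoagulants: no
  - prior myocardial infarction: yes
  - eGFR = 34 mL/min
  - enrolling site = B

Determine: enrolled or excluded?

Enrolled

Atomic conditions:
  eGFR ≥ 46 mL/min: 34 ≥ 46 is false
  prior myocardial infarction: yes → true
  systolic BP ≥ 98 mmHg: 187 ≥ 98 is true
  BMI > 18.4: 27.4 > 18.4 is true
  years since diagnosis < 13 years: 14 < 13 is false
  informed consent signed: no → false
  years since diagnosis between 20 years and 30 years: 14 in [20, 30] is false
  age ≥ 27 years: 43 ≥ 27 is true
  enrolling site ∈ {A, B, C}: B is in the set → true
  NOT on anticoagulants: no → true
  NOT allergy to study drug: no → true
  eGFR > 28 mL/min: 34 > 28 is true
  current smoker: no → false
  pregnant: yes → true
  HbA1c ≥ 9.3%: 11.6 ≥ 9.3 is true
Combine:
[1] false OR true = true
[2.1] NOT true = false
[2.2] NOT true = false
[2.3] NOT false = true
[2] false OR false OR true = true
[3.1] NOT false = true
[3] true OR false = true
[4.2] NOT true = false
[4] true OR false OR true = true
[5.1] NOT true = false
[5] false OR true OR false = true
[6] true OR true = true
[root] true AND true AND true AND true AND true AND true = true
Overall: true → enrolled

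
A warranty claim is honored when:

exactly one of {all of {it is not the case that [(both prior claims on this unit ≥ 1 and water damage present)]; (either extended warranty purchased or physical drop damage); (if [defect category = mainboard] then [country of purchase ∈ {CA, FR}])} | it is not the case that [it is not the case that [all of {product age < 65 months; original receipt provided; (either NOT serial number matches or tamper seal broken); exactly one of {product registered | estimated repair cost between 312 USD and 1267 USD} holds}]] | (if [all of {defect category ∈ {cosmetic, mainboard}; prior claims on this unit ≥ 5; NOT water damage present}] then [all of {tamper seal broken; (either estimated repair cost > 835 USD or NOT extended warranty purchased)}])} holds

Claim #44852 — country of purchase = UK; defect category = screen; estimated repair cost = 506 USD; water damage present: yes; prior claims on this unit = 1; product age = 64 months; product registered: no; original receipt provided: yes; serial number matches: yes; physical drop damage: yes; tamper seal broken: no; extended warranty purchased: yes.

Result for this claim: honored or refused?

Atomic conditions:
  prior claims on this unit ≥ 1: 1 ≥ 1 is true
  water damage present: yes → true
  extended warranty purchased: yes → true
  physical drop damage: yes → true
  defect category = mainboard: screen == mainboard is false
  country of purchase ∈ {CA, FR}: UK is not in the set → false
  product age < 65 months: 64 < 65 is true
  original receipt provided: yes → true
  NOT serial number matches: yes → false
  tamper seal broken: no → false
  product registered: no → false
  estimated repair cost between 312 USD and 1267 USD: 506 in [312, 1267] is true
  defect category ∈ {cosmetic, mainboard}: screen is not in the set → false
  prior claims on this unit ≥ 5: 1 ≥ 5 is false
  NOT water damage present: yes → false
  estimated repair cost > 835 USD: 506 > 835 is false
  NOT extended warranty purchased: yes → false
Combine:
[1.1.1] true AND true = true
[1.1] NOT true = false
[1.2] true OR true = true
[1.3] false → false (antecedent false ⇒ implication holds) = true
[1] false AND true AND true = false
[2.1.1.3] false OR false = false
[2.1.1.4] exactly-one(false, true) = true
[2.1.1] true AND true AND false AND true = false
[2.1] NOT false = true
[2] NOT true = false
[3.1] false AND false AND false = false
[3.2.2] false OR false = false
[3.2] false AND false = false
[3] false → false (antecedent false ⇒ implication holds) = true
[root] exactly-one(false, false, true) = true
Overall: true → honored

Honored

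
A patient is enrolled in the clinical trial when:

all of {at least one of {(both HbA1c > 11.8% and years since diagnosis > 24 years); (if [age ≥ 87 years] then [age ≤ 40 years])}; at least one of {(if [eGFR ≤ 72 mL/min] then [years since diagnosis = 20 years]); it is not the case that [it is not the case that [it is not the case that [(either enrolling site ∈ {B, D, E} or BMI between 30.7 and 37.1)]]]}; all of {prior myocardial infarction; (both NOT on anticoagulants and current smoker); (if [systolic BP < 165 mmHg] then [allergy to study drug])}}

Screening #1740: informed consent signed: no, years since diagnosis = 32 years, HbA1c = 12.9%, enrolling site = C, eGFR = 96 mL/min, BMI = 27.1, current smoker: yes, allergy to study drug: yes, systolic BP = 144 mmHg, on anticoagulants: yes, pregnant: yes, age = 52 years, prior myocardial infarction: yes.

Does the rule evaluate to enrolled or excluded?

Atomic conditions:
  HbA1c > 11.8%: 12.9 > 11.8 is true
  years since diagnosis > 24 years: 32 > 24 is true
  age ≥ 87 years: 52 ≥ 87 is false
  age ≤ 40 years: 52 ≤ 40 is false
  eGFR ≤ 72 mL/min: 96 ≤ 72 is false
  years since diagnosis = 20 years: 32 == 20 is false
  enrolling site ∈ {B, D, E}: C is not in the set → false
  BMI between 30.7 and 37.1: 27.1 in [30.7, 37.1] is false
  prior myocardial infarction: yes → true
  NOT on anticoagulants: yes → false
  current smoker: yes → true
  systolic BP < 165 mmHg: 144 < 165 is true
  allergy to study drug: yes → true
Combine:
[1.1] true AND true = true
[1.2] false → false (antecedent false ⇒ implication holds) = true
[1] true OR true = true
[2.1] false → false (antecedent false ⇒ implication holds) = true
[2.2.1.1.1] false OR false = false
[2.2.1.1] NOT false = true
[2.2.1] NOT true = false
[2.2] NOT false = true
[2] true OR true = true
[3.2] false AND true = false
[3.3] true → true = true
[3] true AND false AND true = false
[root] true AND true AND false = false
Overall: false → excluded

Excluded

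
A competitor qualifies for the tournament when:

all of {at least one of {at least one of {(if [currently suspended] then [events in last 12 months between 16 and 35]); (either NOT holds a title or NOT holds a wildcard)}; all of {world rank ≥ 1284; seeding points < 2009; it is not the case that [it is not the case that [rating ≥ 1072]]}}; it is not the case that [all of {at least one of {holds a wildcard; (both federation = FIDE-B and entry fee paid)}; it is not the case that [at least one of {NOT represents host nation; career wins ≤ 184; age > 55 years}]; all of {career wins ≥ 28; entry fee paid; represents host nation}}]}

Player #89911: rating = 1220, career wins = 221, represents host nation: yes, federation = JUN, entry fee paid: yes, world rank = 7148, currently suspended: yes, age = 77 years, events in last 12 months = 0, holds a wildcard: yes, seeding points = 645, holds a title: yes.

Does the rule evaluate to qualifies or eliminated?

Atomic conditions:
  currently suspended: yes → true
  events in last 12 months between 16 and 35: 0 in [16, 35] is false
  NOT holds a title: yes → false
  NOT holds a wildcard: yes → false
  world rank ≥ 1284: 7148 ≥ 1284 is true
  seeding points < 2009: 645 < 2009 is true
  rating ≥ 1072: 1220 ≥ 1072 is true
  holds a wildcard: yes → true
  federation = FIDE-B: JUN == FIDE-B is false
  entry fee paid: yes → true
  NOT represents host nation: yes → false
  career wins ≤ 184: 221 ≤ 184 is false
  age > 55 years: 77 > 55 is true
  career wins ≥ 28: 221 ≥ 28 is true
  represents host nation: yes → true
Combine:
[1.1.1] true → false = false
[1.1.2] false OR false = false
[1.1] false OR false = false
[1.2.3.1] NOT true = false
[1.2.3] NOT false = true
[1.2] true AND true AND true = true
[1] false OR true = true
[2.1.1.2] false AND true = false
[2.1.1] true OR false = true
[2.1.2.1] false OR false OR true = true
[2.1.2] NOT true = false
[2.1.3] true AND true AND true = true
[2.1] true AND false AND true = false
[2] NOT false = true
[root] true AND true = true
Overall: true → qualifies

Qualifies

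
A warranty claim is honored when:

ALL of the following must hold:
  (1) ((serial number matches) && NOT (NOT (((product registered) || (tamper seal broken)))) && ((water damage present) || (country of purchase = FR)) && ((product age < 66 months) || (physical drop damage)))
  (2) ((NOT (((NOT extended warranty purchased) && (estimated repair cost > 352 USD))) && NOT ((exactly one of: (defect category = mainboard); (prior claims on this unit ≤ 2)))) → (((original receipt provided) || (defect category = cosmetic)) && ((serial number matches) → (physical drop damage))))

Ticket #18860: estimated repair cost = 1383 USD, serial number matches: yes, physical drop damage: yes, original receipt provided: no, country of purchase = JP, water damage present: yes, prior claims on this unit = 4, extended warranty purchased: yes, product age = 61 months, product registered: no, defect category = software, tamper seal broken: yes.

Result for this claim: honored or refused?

Atomic conditions:
  serial number matches: yes → true
  product registered: no → false
  tamper seal broken: yes → true
  water damage present: yes → true
  country of purchase = FR: JP == FR is false
  product age < 66 months: 61 < 66 is true
  physical drop damage: yes → true
  NOT extended warranty purchased: yes → false
  estimated repair cost > 352 USD: 1383 > 352 is true
  defect category = mainboard: software == mainboard is false
  prior claims on this unit ≤ 2: 4 ≤ 2 is false
  original receipt provided: no → false
  defect category = cosmetic: software == cosmetic is false
Combine:
[1.2.1.1] false OR true = true
[1.2.1] NOT true = false
[1.2] NOT false = true
[1.3] true OR false = true
[1.4] true OR true = true
[1] true AND true AND true AND true = true
[2.1.1.1] false AND true = false
[2.1.1] NOT false = true
[2.1.2.1] exactly-one(false, false) = false
[2.1.2] NOT false = true
[2.1] true AND true = true
[2.2.1] false OR false = false
[2.2.2] true → true = true
[2.2] false AND true = false
[2] true → false = false
[root] true AND false = false
Overall: false → refused

Refused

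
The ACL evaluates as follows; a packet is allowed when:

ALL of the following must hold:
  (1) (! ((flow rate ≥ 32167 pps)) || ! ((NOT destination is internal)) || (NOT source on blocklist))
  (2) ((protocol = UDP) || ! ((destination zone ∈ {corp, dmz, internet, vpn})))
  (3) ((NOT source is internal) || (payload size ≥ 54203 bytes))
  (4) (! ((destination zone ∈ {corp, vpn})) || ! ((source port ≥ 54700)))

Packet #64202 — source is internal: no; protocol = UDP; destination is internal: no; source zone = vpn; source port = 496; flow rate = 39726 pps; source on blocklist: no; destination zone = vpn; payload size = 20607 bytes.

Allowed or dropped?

Atomic conditions:
  flow rate ≥ 32167 pps: 39726 ≥ 32167 is true
  NOT destination is internal: no → true
  NOT source on blocklist: no → true
  protocol = UDP: UDP == UDP is true
  destination zone ∈ {corp, dmz, internet, vpn}: vpn is in the set → true
  NOT source is internal: no → true
  payload size ≥ 54203 bytes: 20607 ≥ 54203 is false
  destination zone ∈ {corp, vpn}: vpn is in the set → true
  source port ≥ 54700: 496 ≥ 54700 is false
Combine:
[1.1] NOT true = false
[1.2] NOT true = false
[1] false OR false OR true = true
[2.2] NOT true = false
[2] true OR false = true
[3] true OR false = true
[4.1] NOT true = false
[4.2] NOT false = true
[4] false OR true = true
[root] true AND true AND true AND true = true
Overall: true → allowed

Allowed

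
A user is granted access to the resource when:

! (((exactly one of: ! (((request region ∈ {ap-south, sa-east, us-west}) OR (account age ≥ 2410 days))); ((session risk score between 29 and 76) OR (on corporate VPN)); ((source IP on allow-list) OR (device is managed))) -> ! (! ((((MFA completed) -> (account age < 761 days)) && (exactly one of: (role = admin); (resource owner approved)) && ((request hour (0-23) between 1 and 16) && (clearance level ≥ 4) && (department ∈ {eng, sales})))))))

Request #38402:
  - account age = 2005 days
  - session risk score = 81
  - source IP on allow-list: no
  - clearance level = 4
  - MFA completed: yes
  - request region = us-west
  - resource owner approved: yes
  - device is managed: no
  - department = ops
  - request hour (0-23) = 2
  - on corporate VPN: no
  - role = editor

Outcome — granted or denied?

Denied

Atomic conditions:
  request region ∈ {ap-south, sa-east, us-west}: us-west is in the set → true
  account age ≥ 2410 days: 2005 ≥ 2410 is false
  session risk score between 29 and 76: 81 in [29, 76] is false
  on corporate VPN: no → false
  source IP on allow-list: no → false
  device is managed: no → false
  MFA completed: yes → true
  account age < 761 days: 2005 < 761 is false
  role = admin: editor == admin is false
  resource owner approved: yes → true
  request hour (0-23) between 1 and 16: 2 in [1, 16] is true
  clearance level ≥ 4: 4 ≥ 4 is true
  department ∈ {eng, sales}: ops is not in the set → false
Combine:
[1.1.1.1] true OR false = true
[1.1.1] NOT true = false
[1.1.2] false OR false = false
[1.1.3] false OR false = false
[1.1] exactly-one(false, false, false) = false
[1.2.1.1.1] true → false = false
[1.2.1.1.2] exactly-one(false, true) = true
[1.2.1.1.3] true AND true AND false = false
[1.2.1.1] false AND true AND false = false
[1.2.1] NOT false = true
[1.2] NOT true = false
[1] false → false (antecedent false ⇒ implication holds) = true
[root] NOT true = false
Overall: false → denied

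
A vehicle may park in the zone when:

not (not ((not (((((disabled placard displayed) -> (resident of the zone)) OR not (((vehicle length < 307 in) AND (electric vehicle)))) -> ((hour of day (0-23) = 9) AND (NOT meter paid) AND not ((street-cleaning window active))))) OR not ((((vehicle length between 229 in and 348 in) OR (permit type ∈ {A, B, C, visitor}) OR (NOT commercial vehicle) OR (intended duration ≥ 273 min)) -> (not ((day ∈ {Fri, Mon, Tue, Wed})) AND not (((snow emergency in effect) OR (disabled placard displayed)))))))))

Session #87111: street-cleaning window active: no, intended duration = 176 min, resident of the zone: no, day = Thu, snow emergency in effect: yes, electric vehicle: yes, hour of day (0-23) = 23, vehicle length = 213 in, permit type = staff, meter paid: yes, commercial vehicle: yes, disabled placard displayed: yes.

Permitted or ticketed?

Ticketed

Atomic conditions:
  disabled placard displayed: yes → true
  resident of the zone: no → false
  vehicle length < 307 in: 213 < 307 is true
  electric vehicle: yes → true
  hour of day (0-23) = 9: 23 == 9 is false
  NOT meter paid: yes → false
  street-cleaning window active: no → false
  vehicle length between 229 in and 348 in: 213 in [229, 348] is false
  permit type ∈ {A, B, C, visitor}: staff is not in the set → false
  NOT commercial vehicle: yes → false
  intended duration ≥ 273 min: 176 ≥ 273 is false
  day ∈ {Fri, Mon, Tue, Wed}: Thu is not in the set → false
  snow emergency in effect: yes → true
Combine:
[1.1.1.1.1.1] true → false = false
[1.1.1.1.1.2.1] true AND true = true
[1.1.1.1.1.2] NOT true = false
[1.1.1.1.1] false OR false = false
[1.1.1.1.2.3] NOT false = true
[1.1.1.1.2] false AND false AND true = false
[1.1.1.1] false → false (antecedent false ⇒ implication holds) = true
[1.1.1] NOT true = false
[1.1.2.1.1] false OR false OR false OR false = false
[1.1.2.1.2.1] NOT false = true
[1.1.2.1.2.2.1] true OR true = true
[1.1.2.1.2.2] NOT true = false
[1.1.2.1.2] true AND false = false
[1.1.2.1] false → false (antecedent false ⇒ implication holds) = true
[1.1.2] NOT true = false
[1.1] false OR false = false
[1] NOT false = true
[root] NOT true = false
Overall: false → ticketed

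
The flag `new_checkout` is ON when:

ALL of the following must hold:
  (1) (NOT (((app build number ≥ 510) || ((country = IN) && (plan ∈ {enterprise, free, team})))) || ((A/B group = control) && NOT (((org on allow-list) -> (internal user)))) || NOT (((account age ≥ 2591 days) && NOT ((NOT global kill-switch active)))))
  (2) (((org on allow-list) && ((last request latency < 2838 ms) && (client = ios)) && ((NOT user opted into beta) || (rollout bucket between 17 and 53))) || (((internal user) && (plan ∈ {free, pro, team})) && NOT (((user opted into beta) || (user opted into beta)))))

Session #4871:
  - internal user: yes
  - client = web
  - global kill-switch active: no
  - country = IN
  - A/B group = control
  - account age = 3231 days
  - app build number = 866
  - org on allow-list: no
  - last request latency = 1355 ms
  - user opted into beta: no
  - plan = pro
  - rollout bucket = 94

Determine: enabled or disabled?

Enabled

Atomic conditions:
  app build number ≥ 510: 866 ≥ 510 is true
  country = IN: IN == IN is true
  plan ∈ {enterprise, free, team}: pro is not in the set → false
  A/B group = control: control == control is true
  org on allow-list: no → false
  internal user: yes → true
  account age ≥ 2591 days: 3231 ≥ 2591 is true
  NOT global kill-switch active: no → true
  last request latency < 2838 ms: 1355 < 2838 is true
  client = ios: web == ios is false
  NOT user opted into beta: no → true
  rollout bucket between 17 and 53: 94 in [17, 53] is false
  plan ∈ {free, pro, team}: pro is in the set → true
  user opted into beta: no → false
Combine:
[1.1.1.2] true AND false = false
[1.1.1] true OR false = true
[1.1] NOT true = false
[1.2.2.1] false → true (antecedent false ⇒ implication holds) = true
[1.2.2] NOT true = false
[1.2] true AND false = false
[1.3.1.2] NOT true = false
[1.3.1] true AND false = false
[1.3] NOT false = true
[1] false OR false OR true = true
[2.1.2] true AND false = false
[2.1.3] true OR false = true
[2.1] false AND false AND true = false
[2.2.1] true AND true = true
[2.2.2.1] false OR false = false
[2.2.2] NOT false = true
[2.2] true AND true = true
[2] false OR true = true
[root] true AND true = true
Overall: true → enabled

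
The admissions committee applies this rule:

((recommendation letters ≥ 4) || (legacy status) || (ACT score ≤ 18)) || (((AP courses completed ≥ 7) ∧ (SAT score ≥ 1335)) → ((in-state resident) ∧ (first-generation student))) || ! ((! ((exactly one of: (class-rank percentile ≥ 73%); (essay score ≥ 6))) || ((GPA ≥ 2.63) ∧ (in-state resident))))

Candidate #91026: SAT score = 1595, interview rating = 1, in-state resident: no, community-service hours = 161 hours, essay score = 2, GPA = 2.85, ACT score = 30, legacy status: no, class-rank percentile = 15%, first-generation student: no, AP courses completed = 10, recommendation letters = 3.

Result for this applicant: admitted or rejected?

Atomic conditions:
  recommendation letters ≥ 4: 3 ≥ 4 is false
  legacy status: no → false
  ACT score ≤ 18: 30 ≤ 18 is false
  AP courses completed ≥ 7: 10 ≥ 7 is true
  SAT score ≥ 1335: 1595 ≥ 1335 is true
  in-state resident: no → false
  first-generation student: no → false
  class-rank percentile ≥ 73%: 15 ≥ 73 is false
  essay score ≥ 6: 2 ≥ 6 is false
  GPA ≥ 2.63: 2.85 ≥ 2.63 is true
Combine:
[1] false OR false OR false = false
[2.1] true AND true = true
[2.2] false AND false = false
[2] true → false = false
[3.1.1.1] exactly-one(false, false) = false
[3.1.1] NOT false = true
[3.1.2] true AND false = false
[3.1] true OR false = true
[3] NOT true = false
[root] false OR false OR false = false
Overall: false → rejected

Rejected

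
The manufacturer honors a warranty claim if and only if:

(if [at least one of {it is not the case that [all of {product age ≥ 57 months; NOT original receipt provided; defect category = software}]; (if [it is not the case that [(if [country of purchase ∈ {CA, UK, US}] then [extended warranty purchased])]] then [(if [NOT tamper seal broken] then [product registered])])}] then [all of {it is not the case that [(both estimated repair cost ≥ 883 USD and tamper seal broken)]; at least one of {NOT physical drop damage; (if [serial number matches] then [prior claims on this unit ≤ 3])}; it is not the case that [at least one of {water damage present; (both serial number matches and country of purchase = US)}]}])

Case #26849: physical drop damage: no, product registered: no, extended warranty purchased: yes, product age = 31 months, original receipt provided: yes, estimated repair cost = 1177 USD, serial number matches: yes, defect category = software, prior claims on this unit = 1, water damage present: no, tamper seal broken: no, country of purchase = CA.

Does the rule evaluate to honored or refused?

Honored

Atomic conditions:
  product age ≥ 57 months: 31 ≥ 57 is false
  NOT original receipt provided: yes → false
  defect category = software: software == software is true
  country of purchase ∈ {CA, UK, US}: CA is in the set → true
  extended warranty purchased: yes → true
  NOT tamper seal broken: no → true
  product registered: no → false
  estimated repair cost ≥ 883 USD: 1177 ≥ 883 is true
  tamper seal broken: no → false
  NOT physical drop damage: no → true
  serial number matches: yes → true
  prior claims on this unit ≤ 3: 1 ≤ 3 is true
  water damage present: no → false
  country of purchase = US: CA == US is false
Combine:
[1.1.1] false AND false AND true = false
[1.1] NOT false = true
[1.2.1.1] true → true = true
[1.2.1] NOT true = false
[1.2.2] true → false = false
[1.2] false → false (antecedent false ⇒ implication holds) = true
[1] true OR true = true
[2.1.1] true AND false = false
[2.1] NOT false = true
[2.2.2] true → true = true
[2.2] true OR true = true
[2.3.1.2] true AND false = false
[2.3.1] false OR false = false
[2.3] NOT false = true
[2] true AND true AND true = true
[root] true → true = true
Overall: true → honored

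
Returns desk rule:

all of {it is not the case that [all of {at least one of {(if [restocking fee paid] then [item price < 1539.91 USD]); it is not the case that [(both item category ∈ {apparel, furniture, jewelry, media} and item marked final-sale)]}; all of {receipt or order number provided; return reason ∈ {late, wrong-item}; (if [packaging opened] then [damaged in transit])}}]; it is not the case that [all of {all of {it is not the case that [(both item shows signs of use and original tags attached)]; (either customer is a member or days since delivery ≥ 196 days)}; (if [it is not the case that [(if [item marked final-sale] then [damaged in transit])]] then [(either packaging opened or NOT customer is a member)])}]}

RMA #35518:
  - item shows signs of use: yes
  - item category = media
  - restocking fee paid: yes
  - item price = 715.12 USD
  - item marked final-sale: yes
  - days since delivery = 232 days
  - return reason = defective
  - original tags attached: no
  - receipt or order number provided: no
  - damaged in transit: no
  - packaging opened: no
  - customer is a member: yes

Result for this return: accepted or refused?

Atomic conditions:
  restocking fee paid: yes → true
  item price < 1539.91 USD: 715.12 < 1539.91 is true
  item category ∈ {apparel, furniture, jewelry, media}: media is in the set → true
  item marked final-sale: yes → true
  receipt or order number provided: no → false
  return reason ∈ {late, wrong-item}: defective is not in the set → false
  packaging opened: no → false
  damaged in transit: no → false
  item shows signs of use: yes → true
  original tags attached: no → false
  customer is a member: yes → true
  days since delivery ≥ 196 days: 232 ≥ 196 is true
  NOT customer is a member: yes → false
Combine:
[1.1.1.1] true → true = true
[1.1.1.2.1] true AND true = true
[1.1.1.2] NOT true = false
[1.1.1] true OR false = true
[1.1.2.3] false → false (antecedent false ⇒ implication holds) = true
[1.1.2] false AND false AND true = false
[1.1] true AND false = false
[1] NOT false = true
[2.1.1.1.1] true AND false = false
[2.1.1.1] NOT false = true
[2.1.1.2] true OR true = true
[2.1.1] true AND true = true
[2.1.2.1.1] true → false = false
[2.1.2.1] NOT false = true
[2.1.2.2] false OR false = false
[2.1.2] true → false = false
[2.1] true AND false = false
[2] NOT false = true
[root] true AND true = true
Overall: true → accepted

Accepted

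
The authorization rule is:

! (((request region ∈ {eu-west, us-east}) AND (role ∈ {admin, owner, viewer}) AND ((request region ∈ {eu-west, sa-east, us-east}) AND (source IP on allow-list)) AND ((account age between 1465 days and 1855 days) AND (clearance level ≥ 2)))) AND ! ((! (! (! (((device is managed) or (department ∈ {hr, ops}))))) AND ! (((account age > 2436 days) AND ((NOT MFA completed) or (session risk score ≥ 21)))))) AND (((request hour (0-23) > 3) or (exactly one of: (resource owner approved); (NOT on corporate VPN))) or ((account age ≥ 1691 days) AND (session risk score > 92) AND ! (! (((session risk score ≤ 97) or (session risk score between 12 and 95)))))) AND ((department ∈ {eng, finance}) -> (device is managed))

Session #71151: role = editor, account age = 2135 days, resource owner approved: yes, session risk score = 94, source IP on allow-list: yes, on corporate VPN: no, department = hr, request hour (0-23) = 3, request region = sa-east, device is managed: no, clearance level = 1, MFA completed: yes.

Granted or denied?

Granted

Atomic conditions:
  request region ∈ {eu-west, us-east}: sa-east is not in the set → false
  role ∈ {admin, owner, viewer}: editor is not in the set → false
  request region ∈ {eu-west, sa-east, us-east}: sa-east is in the set → true
  source IP on allow-list: yes → true
  account age between 1465 days and 1855 days: 2135 in [1465, 1855] is false
  clearance level ≥ 2: 1 ≥ 2 is false
  device is managed: no → false
  department ∈ {hr, ops}: hr is in the set → true
  account age > 2436 days: 2135 > 2436 is false
  NOT MFA completed: yes → false
  session risk score ≥ 21: 94 ≥ 21 is true
  request hour (0-23) > 3: 3 > 3 is false
  resource owner approved: yes → true
  NOT on corporate VPN: no → true
  account age ≥ 1691 days: 2135 ≥ 1691 is true
  session risk score > 92: 94 > 92 is true
  session risk score ≤ 97: 94 ≤ 97 is true
  session risk score between 12 and 95: 94 in [12, 95] is true
  department ∈ {eng, finance}: hr is not in the set → false
Combine:
[1.1.3] true AND true = true
[1.1.4] false AND false = false
[1.1] false AND false AND true AND false = false
[1] NOT false = true
[2.1.1.1.1.1] false OR true = true
[2.1.1.1.1] NOT true = false
[2.1.1.1] NOT false = true
[2.1.1] NOT true = false
[2.1.2.1.2] false OR true = true
[2.1.2.1] false AND true = false
[2.1.2] NOT false = true
[2.1] false AND true = false
[2] NOT false = true
[3.1.2] exactly-one(true, true) = false
[3.1] false OR false = false
[3.2.3.1.1] true OR true = true
[3.2.3.1] NOT true = false
[3.2.3] NOT false = true
[3.2] true AND true AND true = true
[3] false OR true = true
[4] false → false (antecedent false ⇒ implication holds) = true
[root] true AND true AND true AND true = true
Overall: true → granted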